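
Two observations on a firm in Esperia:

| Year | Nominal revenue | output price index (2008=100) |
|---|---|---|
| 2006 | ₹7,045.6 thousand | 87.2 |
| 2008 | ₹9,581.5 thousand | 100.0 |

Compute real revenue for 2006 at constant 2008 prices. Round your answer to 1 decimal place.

₹8,079.8 thousand

Real revenue = Nominal / (output price index/100) = 7045.6 / 0.872 = 8079.82.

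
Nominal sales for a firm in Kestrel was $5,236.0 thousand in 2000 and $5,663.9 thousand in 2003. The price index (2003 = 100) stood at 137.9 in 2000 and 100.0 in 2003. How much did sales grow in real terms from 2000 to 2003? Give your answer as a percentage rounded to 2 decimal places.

Deflate each year: 2000 → 5236.0/1.379 = 3796.95; 2003 → 5663.9/1.000 = 5663.90.
So real sales changed by 5663.90/3796.95 − 1 = 0.4917, i.e. 49.17%.

49.17%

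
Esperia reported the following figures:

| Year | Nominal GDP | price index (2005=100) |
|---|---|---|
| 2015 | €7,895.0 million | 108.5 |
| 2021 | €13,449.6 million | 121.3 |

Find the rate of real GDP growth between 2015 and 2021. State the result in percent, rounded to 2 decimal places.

Real GDP 2015 = 7895.0 / 1.085 = 7276.50.
Real GDP 2021 = 13449.6 / 1.213 = 11087.88.
Real growth = 11087.88 / 7276.50 − 1 = 0.5238.

52.38%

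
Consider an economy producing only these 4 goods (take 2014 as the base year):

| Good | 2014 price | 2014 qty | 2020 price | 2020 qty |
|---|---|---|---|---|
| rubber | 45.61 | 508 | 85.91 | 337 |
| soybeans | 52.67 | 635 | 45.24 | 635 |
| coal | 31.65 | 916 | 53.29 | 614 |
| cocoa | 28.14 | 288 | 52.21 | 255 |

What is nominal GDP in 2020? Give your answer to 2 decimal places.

Nominal GDP 2020 = Σ (p_2020 × q_2020) = 85.91·337 + 45.24·635 + 53.29·614 + 52.21·255 = 103712.68.

103712.68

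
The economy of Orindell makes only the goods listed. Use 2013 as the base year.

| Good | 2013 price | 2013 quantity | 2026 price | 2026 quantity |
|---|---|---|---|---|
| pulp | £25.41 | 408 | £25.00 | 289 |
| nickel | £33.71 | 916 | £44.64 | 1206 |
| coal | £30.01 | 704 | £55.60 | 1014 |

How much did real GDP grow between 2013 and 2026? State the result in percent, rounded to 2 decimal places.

25.74%

Real GDP 2013 = Nominal GDP 2013 = 25.41·408 + 33.71·916 + 30.01·704 = 62372.68.
Real GDP 2026 (at 2013 prices) = 25.41·289 + 33.71·1206 + 30.01·1014 = 78427.89.
Real growth = 78427.89/62372.68 − 1 = 0.2574.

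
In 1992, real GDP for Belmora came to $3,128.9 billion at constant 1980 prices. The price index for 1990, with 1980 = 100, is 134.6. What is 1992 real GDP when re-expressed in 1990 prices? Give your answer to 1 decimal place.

Real GDP in 1990 prices = Real GDP in 1980 prices × (P_1990/P_1980) = 3128.9 × 1.346 = 4211.50.

$4,211.5 billion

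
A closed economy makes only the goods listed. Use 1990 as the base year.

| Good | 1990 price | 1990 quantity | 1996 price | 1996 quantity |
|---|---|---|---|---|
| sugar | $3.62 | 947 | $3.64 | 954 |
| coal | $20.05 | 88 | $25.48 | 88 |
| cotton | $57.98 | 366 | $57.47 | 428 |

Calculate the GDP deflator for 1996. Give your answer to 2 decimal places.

100.93

Nominal GDP 1996 = 3.64·954 + 25.48·88 + 57.47·428 = 30311.96.
Real GDP 1996 (at 1990 prices) = 3.62·954 + 20.05·88 + 57.98·428 = 30033.32.
Deflator = Nominal/Real × 100 = 30311.96/30033.32 × 100 = 100.928.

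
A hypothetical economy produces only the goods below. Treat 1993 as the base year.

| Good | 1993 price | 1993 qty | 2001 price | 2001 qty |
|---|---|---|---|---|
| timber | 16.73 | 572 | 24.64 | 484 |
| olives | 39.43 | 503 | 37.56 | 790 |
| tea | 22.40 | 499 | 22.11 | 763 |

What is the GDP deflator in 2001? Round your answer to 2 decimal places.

Nominal GDP 2001 = 24.64·484 + 37.56·790 + 22.11·763 = 58468.09.
Real GDP 2001 (at 1993 prices) = 16.73·484 + 39.43·790 + 22.40·763 = 56338.22.
Deflator = Nominal/Real × 100 = 58468.09/56338.22 × 100 = 103.781.

103.78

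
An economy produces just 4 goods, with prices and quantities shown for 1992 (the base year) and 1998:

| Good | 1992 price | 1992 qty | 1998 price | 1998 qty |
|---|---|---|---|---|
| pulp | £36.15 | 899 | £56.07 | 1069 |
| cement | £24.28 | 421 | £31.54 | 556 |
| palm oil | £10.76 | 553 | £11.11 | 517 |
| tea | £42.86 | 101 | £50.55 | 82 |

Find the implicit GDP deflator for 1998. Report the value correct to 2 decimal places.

Nominal GDP 1998 = 56.07·1069 + 31.54·556 + 11.11·517 + 50.55·82 = 87364.04.
Real GDP 1998 (at 1992 prices) = 36.15·1069 + 24.28·556 + 10.76·517 + 42.86·82 = 61221.47.
Deflator = Nominal/Real × 100 = 87364.04/61221.47 × 100 = 142.702.

142.70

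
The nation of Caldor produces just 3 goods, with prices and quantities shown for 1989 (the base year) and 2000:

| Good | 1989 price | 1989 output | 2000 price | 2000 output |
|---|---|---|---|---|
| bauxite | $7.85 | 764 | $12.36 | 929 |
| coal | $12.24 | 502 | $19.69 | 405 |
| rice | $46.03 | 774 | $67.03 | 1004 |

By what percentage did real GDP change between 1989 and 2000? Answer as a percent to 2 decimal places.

22.39%

Real GDP 1989 = Nominal GDP 1989 = 7.85·764 + 12.24·502 + 46.03·774 = 47769.10.
Real GDP 2000 (at 1989 prices) = 7.85·929 + 12.24·405 + 46.03·1004 = 58463.97.
Real growth = 58463.97/47769.10 − 1 = 0.2239.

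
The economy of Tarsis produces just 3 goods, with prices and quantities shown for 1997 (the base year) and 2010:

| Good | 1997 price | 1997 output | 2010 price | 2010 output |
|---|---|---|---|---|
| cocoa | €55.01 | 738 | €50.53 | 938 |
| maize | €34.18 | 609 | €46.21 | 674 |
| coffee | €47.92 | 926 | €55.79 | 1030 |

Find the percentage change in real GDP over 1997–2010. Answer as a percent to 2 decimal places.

17.21%

Real GDP 1997 = Nominal GDP 1997 = 55.01·738 + 34.18·609 + 47.92·926 = 105786.92.
Real GDP 2010 (at 1997 prices) = 55.01·938 + 34.18·674 + 47.92·1030 = 123994.30.
Real growth = 123994.30/105786.92 − 1 = 0.1721.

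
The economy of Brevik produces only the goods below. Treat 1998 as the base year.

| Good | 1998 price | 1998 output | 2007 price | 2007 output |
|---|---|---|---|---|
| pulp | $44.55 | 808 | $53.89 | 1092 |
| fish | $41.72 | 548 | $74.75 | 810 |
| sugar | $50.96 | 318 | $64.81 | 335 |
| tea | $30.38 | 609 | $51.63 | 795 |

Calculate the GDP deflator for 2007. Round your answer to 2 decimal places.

147.29

Nominal GDP 2007 = 53.89·1092 + 74.75·810 + 64.81·335 + 51.63·795 = 182152.58.
Real GDP 2007 (at 1998 prices) = 44.55·1092 + 41.72·810 + 50.96·335 + 30.38·795 = 123665.50.
Deflator = Nominal/Real × 100 = 182152.58/123665.50 × 100 = 147.295.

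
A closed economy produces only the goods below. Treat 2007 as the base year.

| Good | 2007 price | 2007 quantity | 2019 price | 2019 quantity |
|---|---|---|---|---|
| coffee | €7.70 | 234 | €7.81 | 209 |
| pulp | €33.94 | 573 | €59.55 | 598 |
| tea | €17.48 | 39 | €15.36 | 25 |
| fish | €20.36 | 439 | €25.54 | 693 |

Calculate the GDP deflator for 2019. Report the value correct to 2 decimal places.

Nominal GDP 2019 = 7.81·209 + 59.55·598 + 15.36·25 + 25.54·693 = 55326.41.
Real GDP 2019 (at 2007 prices) = 7.70·209 + 33.94·598 + 17.48·25 + 20.36·693 = 36451.90.
Deflator = Nominal/Real × 100 = 55326.41/36451.90 × 100 = 151.779.

151.78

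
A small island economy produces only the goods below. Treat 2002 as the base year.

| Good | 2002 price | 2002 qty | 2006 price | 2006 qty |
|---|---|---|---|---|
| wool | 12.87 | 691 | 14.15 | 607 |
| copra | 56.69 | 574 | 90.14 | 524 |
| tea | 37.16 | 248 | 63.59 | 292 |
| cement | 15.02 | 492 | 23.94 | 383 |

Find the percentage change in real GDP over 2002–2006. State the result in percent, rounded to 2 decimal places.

Real GDP 2002 = Nominal GDP 2002 = 12.87·691 + 56.69·574 + 37.16·248 + 15.02·492 = 58038.75.
Real GDP 2006 (at 2002 prices) = 12.87·607 + 56.69·524 + 37.16·292 + 15.02·383 = 54121.03.
Real growth = 54121.03/58038.75 − 1 = -0.0675.

-6.75%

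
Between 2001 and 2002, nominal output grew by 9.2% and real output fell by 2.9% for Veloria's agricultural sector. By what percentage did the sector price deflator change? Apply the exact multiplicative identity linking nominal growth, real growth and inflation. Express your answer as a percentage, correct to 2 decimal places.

(1 + g_nom) = (1 + g_real)(1 + π), so π = 1.0920 / 0.9710 − 1 = 0.12461.

12.46%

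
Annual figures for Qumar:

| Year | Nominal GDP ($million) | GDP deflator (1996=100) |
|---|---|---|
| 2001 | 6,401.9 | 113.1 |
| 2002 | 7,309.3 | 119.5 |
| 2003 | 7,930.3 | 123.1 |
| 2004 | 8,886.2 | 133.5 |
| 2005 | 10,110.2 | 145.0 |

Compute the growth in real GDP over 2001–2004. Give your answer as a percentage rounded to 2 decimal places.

17.59%

Real GDP 2001 = 6401.9/1.131 = 5660.39.
Real GDP 2004 = 8886.2/1.335 = 6656.33.
Change = 6656.33/5660.39 − 1 = 0.1759.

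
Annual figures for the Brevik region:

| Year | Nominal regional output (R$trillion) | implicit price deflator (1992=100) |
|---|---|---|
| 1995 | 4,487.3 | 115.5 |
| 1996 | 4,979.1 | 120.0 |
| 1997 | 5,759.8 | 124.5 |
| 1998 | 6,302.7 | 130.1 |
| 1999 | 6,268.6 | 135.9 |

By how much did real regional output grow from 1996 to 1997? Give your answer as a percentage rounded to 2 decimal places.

11.50%

Real regional output 1996 = 4979.1/1.200 = 4149.25.
Real regional output 1997 = 5759.8/1.245 = 4626.35.
Change = 4626.35/4149.25 − 1 = 0.1150.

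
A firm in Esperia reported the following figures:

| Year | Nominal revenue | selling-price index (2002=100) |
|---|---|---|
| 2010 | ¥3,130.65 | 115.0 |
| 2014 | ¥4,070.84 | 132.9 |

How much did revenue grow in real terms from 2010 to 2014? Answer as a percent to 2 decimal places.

Real revenue 2010 = 3130.65 / 1.150 = 2722.30.
Real revenue 2014 = 4070.84 / 1.329 = 3063.09.
Real growth = 3063.09 / 2722.30 − 1 = 0.1252.

12.52%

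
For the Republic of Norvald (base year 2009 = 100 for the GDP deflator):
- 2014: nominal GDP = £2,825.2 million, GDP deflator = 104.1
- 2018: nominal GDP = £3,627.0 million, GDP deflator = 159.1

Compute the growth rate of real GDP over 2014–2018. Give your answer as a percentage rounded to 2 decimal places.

Deflate each year: 2014 → 2825.2/1.041 = 2713.93; 2018 → 3627.0/1.591 = 2279.70.
So real GDP changed by 2279.70/2713.93 − 1 = -0.1600, i.e. -16.00%.

-16.00%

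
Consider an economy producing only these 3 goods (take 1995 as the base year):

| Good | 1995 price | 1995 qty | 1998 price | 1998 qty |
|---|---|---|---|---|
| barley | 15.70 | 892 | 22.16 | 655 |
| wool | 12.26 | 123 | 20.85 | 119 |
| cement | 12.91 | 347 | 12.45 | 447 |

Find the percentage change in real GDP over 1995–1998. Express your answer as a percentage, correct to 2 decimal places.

Real GDP 1995 = Nominal GDP 1995 = 15.70·892 + 12.26·123 + 12.91·347 = 19992.15.
Real GDP 1998 (at 1995 prices) = 15.70·655 + 12.26·119 + 12.91·447 = 17513.21.
Real growth = 17513.21/19992.15 − 1 = -0.1240.

-12.40%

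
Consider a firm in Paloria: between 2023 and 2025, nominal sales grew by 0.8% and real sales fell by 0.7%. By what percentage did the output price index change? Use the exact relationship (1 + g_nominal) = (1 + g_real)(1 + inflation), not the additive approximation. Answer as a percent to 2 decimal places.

(1 + g_nom) = (1 + g_real)(1 + π), so π = 1.0080 / 0.9930 − 1 = 0.01511.

1.51%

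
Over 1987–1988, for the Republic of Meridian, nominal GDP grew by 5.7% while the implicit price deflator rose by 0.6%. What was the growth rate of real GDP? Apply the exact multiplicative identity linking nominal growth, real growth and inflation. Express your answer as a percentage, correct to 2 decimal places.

(1 + g_nom) = (1 + g_real)(1 + π), so g_real = 1.0570 / 1.0060 − 1 = 0.05070.

5.07%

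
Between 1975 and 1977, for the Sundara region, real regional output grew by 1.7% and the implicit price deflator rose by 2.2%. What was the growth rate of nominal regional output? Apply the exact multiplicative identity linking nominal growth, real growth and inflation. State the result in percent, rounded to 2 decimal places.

(1 + g_nom) = (1 + g_real)(1 + π) = 1.0170 × 1.0220 = 1.03937.

3.94%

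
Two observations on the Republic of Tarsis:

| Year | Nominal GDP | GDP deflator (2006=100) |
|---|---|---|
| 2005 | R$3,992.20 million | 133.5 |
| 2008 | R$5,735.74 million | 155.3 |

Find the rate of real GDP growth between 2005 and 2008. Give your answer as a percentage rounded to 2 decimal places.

23.51%

Real GDP 2005 = 3992.20 / 1.335 = 2990.41.
Real GDP 2008 = 5735.74 / 1.553 = 3693.33.
Real growth = 3693.33 / 2990.41 − 1 = 0.2351.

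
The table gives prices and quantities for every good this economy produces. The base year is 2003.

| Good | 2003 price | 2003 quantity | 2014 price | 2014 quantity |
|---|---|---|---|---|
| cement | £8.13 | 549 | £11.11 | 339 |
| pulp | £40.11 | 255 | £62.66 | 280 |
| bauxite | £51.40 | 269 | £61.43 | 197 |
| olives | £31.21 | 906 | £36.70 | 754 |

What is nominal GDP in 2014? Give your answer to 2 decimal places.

Nominal GDP 2014 = Σ (p_2014 × q_2014) = 11.11·339 + 62.66·280 + 61.43·197 + 36.70·754 = 61084.60.

£61084.60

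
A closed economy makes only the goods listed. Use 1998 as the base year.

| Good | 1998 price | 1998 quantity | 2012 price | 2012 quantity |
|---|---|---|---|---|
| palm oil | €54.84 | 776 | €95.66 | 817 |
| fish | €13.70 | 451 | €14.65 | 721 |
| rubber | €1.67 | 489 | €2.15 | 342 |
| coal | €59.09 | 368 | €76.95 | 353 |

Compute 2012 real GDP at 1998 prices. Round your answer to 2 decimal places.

€76111.89

Real GDP 2012 = Σ (p_1998 × q_2012) = 54.84·817 + 13.70·721 + 1.67·342 + 59.09·353 = 76111.89.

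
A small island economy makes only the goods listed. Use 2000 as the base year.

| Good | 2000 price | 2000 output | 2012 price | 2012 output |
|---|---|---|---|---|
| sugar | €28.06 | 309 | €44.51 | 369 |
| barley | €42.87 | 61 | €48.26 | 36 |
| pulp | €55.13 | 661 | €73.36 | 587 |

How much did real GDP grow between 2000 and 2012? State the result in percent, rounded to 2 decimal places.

-7.27%

Real GDP 2000 = Nominal GDP 2000 = 28.06·309 + 42.87·61 + 55.13·661 = 47726.54.
Real GDP 2012 (at 2000 prices) = 28.06·369 + 42.87·36 + 55.13·587 = 44258.77.
Real growth = 44258.77/47726.54 − 1 = -0.0727.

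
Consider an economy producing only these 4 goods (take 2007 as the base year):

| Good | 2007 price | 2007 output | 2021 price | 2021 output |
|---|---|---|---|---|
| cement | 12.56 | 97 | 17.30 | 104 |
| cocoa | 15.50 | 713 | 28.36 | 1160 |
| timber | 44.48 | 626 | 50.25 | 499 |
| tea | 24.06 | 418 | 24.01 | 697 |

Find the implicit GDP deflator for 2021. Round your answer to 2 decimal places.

Nominal GDP 2021 = 17.30·104 + 28.36·1160 + 50.25·499 + 24.01·697 = 76506.52.
Real GDP 2021 (at 2007 prices) = 12.56·104 + 15.50·1160 + 44.48·499 + 24.06·697 = 58251.58.
Deflator = Nominal/Real × 100 = 76506.52/58251.58 × 100 = 131.338.

131.34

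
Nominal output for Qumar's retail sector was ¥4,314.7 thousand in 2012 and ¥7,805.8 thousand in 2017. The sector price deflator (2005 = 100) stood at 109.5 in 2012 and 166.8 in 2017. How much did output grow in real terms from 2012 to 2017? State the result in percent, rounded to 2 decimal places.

18.76%

Real output 2012 = 4314.7 / 1.095 = 3940.37.
Real output 2017 = 7805.8 / 1.668 = 4679.74.
Real growth = 4679.74 / 3940.37 − 1 = 0.1876.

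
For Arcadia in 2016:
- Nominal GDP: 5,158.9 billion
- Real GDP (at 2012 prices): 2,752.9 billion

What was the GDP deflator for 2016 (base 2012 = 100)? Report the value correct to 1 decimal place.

187.4

GDP deflator = (Nominal / Real) × 100 = 5158.9 / 2752.9 × 100 = 187.40.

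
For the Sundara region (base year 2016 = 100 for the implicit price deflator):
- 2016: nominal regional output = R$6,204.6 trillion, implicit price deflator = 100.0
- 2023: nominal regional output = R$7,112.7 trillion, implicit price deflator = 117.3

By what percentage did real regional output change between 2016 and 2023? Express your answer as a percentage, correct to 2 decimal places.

-2.27%

Deflate each year: 2016 → 6204.6/1.000 = 6204.60; 2023 → 7112.7/1.173 = 6063.68.
So real regional output changed by 6063.68/6204.60 − 1 = -0.0227, i.e. -2.27%.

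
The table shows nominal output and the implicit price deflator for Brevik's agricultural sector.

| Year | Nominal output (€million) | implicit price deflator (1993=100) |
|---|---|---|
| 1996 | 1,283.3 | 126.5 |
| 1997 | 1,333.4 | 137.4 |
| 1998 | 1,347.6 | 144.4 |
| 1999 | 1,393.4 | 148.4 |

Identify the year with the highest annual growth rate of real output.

1999

1997: real = 1333.4/1.374 = 970.45; growth vs 1996 (1014.47) = -4.34%.
1998: real = 1347.6/1.444 = 933.24; growth vs 1997 (970.45) = -3.83%.
1999: real = 1393.4/1.484 = 938.95; growth vs 1998 (933.24) = 0.61%.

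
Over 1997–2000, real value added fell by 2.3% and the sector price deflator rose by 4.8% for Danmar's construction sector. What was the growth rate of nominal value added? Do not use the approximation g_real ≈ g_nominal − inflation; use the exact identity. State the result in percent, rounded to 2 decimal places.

(1 + g_nom) = (1 + g_real)(1 + π) = 0.9770 × 1.0480 = 1.02390.

2.39%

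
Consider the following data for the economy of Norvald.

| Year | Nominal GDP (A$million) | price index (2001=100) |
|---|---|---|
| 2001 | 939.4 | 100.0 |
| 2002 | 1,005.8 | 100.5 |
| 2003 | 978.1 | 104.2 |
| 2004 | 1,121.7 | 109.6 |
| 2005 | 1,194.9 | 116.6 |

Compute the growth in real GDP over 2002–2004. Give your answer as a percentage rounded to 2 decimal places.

2.26%

Real GDP 2002 = 1005.8/1.005 = 1000.80.
Real GDP 2004 = 1121.7/1.096 = 1023.45.
Change = 1023.45/1000.80 − 1 = 0.0226.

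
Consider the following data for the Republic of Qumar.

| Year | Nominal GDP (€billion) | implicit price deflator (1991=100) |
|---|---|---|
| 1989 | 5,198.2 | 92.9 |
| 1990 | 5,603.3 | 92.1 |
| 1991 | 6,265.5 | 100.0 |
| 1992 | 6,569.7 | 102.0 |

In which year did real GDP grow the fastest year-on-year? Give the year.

1990: real = 5603.3/0.921 = 6083.93; growth vs 1989 (5595.48) = 8.73%.
1991: real = 6265.5/1.000 = 6265.50; growth vs 1990 (6083.93) = 2.98%.
1992: real = 6569.7/1.020 = 6440.88; growth vs 1991 (6265.50) = 2.80%.

1990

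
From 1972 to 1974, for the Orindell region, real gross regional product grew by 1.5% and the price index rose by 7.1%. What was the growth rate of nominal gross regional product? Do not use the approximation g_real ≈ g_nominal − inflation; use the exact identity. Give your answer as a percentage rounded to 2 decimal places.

8.71%

(1 + g_nom) = (1 + g_real)(1 + π) = 1.0150 × 1.0710 = 1.08707.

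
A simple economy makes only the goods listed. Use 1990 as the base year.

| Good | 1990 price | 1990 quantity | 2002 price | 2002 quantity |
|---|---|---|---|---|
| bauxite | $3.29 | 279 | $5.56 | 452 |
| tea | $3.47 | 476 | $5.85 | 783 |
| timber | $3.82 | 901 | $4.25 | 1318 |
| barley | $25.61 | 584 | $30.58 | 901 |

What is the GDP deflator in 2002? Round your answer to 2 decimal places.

124.55

Nominal GDP 2002 = 5.56·452 + 5.85·783 + 4.25·1318 + 30.58·901 = 40247.75.
Real GDP 2002 (at 1990 prices) = 3.29·452 + 3.47·783 + 3.82·1318 + 25.61·901 = 32313.46.
Deflator = Nominal/Real × 100 = 40247.75/32313.46 × 100 = 124.554.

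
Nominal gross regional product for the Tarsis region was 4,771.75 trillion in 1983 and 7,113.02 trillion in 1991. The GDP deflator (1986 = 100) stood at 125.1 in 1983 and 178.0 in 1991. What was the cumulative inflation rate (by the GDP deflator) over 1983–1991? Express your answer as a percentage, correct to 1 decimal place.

Price-level change = 178.0 / 125.1 − 1 = 0.4229.

42.3%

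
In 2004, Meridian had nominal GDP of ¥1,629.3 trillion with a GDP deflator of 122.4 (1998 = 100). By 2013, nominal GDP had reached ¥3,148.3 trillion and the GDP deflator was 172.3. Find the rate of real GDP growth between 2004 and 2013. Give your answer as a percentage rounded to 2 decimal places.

37.27%

Deflate each year: 2004 → 1629.3/1.224 = 1331.13; 2013 → 3148.3/1.723 = 1827.22.
So real GDP changed by 1827.22/1331.13 − 1 = 0.3727, i.e. 37.27%.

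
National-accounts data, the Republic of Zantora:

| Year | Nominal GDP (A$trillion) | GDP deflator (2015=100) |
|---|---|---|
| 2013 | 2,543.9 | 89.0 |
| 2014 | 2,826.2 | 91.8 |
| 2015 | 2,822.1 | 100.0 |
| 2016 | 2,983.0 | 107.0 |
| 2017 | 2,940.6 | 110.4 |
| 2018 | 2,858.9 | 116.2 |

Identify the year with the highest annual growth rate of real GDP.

2014

2014: real = 2826.2/0.918 = 3078.65; growth vs 2013 (2858.31) = 7.71%.
2015: real = 2822.1/1.000 = 2822.10; growth vs 2014 (3078.65) = -8.33%.
2016: real = 2983.0/1.070 = 2787.85; growth vs 2015 (2822.10) = -1.21%.
2017: real = 2940.6/1.104 = 2663.59; growth vs 2016 (2787.85) = -4.46%.
2018: real = 2858.9/1.162 = 2460.33; growth vs 2017 (2663.59) = -7.63%.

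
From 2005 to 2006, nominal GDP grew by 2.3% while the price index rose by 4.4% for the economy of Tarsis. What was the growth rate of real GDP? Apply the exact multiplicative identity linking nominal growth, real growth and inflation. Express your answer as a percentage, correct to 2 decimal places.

(1 + g_nom) = (1 + g_real)(1 + π), so g_real = 1.0230 / 1.0440 − 1 = -0.02011.

-2.01%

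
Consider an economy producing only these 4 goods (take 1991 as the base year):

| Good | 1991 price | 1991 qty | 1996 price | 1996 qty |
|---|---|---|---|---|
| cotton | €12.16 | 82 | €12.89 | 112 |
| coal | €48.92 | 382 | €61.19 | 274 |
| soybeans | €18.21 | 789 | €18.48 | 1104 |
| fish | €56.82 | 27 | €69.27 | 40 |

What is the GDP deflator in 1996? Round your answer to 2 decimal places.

111.41

Nominal GDP 1996 = 12.89·112 + 61.19·274 + 18.48·1104 + 69.27·40 = 41382.46.
Real GDP 1996 (at 1991 prices) = 12.16·112 + 48.92·274 + 18.21·1104 + 56.82·40 = 37142.64.
Deflator = Nominal/Real × 100 = 41382.46/37142.64 × 100 = 111.415.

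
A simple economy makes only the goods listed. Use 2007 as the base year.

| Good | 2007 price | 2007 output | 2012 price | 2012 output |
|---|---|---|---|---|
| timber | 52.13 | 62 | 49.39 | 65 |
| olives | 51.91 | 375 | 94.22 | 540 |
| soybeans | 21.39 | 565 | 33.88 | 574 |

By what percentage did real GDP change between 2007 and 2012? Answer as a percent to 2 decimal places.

25.63%

Real GDP 2007 = Nominal GDP 2007 = 52.13·62 + 51.91·375 + 21.39·565 = 34783.66.
Real GDP 2012 (at 2007 prices) = 52.13·65 + 51.91·540 + 21.39·574 = 43697.71.
Real growth = 43697.71/34783.66 − 1 = 0.2563.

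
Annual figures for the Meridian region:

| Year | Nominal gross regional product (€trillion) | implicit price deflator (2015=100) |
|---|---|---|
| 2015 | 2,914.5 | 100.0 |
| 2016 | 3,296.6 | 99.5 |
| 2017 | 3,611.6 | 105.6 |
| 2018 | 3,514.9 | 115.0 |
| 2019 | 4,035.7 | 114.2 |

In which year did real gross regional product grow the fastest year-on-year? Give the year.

2019

2016: real = 3296.6/0.995 = 3313.17; growth vs 2015 (2914.50) = 13.68%.
2017: real = 3611.6/1.056 = 3420.08; growth vs 2016 (3313.17) = 3.23%.
2018: real = 3514.9/1.150 = 3056.43; growth vs 2017 (3420.08) = -10.63%.
2019: real = 4035.7/1.142 = 3533.89; growth vs 2018 (3056.43) = 15.62%.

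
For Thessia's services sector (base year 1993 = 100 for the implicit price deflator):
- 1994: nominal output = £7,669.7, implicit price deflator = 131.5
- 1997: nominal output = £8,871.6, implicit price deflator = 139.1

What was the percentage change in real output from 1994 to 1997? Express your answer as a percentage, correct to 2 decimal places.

9.35%

Deflate each year: 1994 → 7669.7/1.315 = 5832.47; 1997 → 8871.6/1.391 = 6377.86.
So real output changed by 6377.86/5832.47 − 1 = 0.0935, i.e. 9.35%.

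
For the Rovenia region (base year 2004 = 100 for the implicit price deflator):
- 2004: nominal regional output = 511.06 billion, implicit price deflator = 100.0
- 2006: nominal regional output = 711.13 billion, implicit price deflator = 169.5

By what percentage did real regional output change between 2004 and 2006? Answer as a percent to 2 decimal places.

-17.91%

Deflate each year: 2004 → 511.06/1.000 = 511.06; 2006 → 711.13/1.695 = 419.55.
So real regional output changed by 419.55/511.06 − 1 = -0.1791, i.e. -17.91%.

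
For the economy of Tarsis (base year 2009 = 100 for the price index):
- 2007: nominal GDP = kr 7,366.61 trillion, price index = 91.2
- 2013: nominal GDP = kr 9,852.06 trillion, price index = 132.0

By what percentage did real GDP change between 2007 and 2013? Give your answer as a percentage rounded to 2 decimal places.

-7.60%

Deflate each year: 2007 → 7366.61/0.912 = 8077.42; 2013 → 9852.06/1.320 = 7463.68.
So real GDP changed by 7463.68/8077.42 − 1 = -0.0760, i.e. -7.60%.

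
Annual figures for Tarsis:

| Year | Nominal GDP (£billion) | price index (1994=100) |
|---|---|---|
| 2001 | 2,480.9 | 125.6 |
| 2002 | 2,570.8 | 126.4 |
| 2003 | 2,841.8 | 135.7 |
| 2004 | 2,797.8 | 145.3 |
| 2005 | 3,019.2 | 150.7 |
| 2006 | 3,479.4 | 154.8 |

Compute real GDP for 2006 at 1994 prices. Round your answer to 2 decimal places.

£2,247.67 billion

Real GDP 2006 = 3479.4 / 1.548 = 2247.67.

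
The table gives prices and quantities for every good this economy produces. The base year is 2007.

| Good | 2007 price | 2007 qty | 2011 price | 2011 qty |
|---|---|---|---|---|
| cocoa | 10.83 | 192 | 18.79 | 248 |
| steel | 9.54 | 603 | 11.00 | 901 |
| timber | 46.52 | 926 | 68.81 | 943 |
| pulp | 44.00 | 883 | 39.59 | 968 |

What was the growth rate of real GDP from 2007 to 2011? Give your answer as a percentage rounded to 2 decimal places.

8.89%

Real GDP 2007 = Nominal GDP 2007 = 10.83·192 + 9.54·603 + 46.52·926 + 44.00·883 = 89761.50.
Real GDP 2011 (at 2007 prices) = 10.83·248 + 9.54·901 + 46.52·943 + 44.00·968 = 97741.74.
Real growth = 97741.74/89761.50 − 1 = 0.0889.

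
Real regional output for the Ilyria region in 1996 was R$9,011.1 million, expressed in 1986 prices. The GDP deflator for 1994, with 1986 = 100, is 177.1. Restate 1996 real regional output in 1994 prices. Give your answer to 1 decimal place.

Real regional output in 1994 prices = Real regional output in 1986 prices × (P_1994/P_1986) = 9011.1 × 1.771 = 15958.66.

R$15,958.7 million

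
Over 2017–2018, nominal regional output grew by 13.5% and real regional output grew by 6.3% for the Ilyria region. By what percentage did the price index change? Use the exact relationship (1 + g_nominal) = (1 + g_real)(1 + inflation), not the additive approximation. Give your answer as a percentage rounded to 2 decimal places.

6.77%

(1 + g_nom) = (1 + g_real)(1 + π), so π = 1.1350 / 1.0630 − 1 = 0.06773.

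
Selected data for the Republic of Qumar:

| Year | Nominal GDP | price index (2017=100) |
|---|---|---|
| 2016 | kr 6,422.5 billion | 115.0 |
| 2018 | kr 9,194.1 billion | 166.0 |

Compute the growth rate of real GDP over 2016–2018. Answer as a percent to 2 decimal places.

Deflate each year: 2016 → 6422.5/1.150 = 5584.78; 2018 → 9194.1/1.660 = 5538.61.
So real GDP changed by 5538.61/5584.78 − 1 = -0.0083, i.e. -0.83%.

-0.83%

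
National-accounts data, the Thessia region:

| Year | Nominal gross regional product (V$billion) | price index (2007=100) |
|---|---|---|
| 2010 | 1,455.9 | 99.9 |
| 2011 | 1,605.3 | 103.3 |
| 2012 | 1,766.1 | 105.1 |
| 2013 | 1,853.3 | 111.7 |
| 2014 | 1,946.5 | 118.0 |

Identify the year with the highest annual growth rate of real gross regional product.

2012

2011: real = 1605.3/1.033 = 1554.02; growth vs 2010 (1457.36) = 6.63%.
2012: real = 1766.1/1.051 = 1680.40; growth vs 2011 (1554.02) = 8.13%.
2013: real = 1853.3/1.117 = 1659.18; growth vs 2012 (1680.40) = -1.26%.
2014: real = 1946.5/1.180 = 1649.58; growth vs 2013 (1659.18) = -0.58%.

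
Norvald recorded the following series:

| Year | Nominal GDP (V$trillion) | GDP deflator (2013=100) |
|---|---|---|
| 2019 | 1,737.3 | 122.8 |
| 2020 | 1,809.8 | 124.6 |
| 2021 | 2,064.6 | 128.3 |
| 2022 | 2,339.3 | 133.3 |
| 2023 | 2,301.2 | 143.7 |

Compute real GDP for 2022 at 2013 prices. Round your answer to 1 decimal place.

V$1,754.9 trillion

Real GDP 2022 = 2339.3 / 1.333 = 1754.91.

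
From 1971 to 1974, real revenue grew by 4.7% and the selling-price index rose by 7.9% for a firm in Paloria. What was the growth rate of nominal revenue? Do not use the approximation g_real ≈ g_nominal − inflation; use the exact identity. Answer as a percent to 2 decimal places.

12.97%

(1 + g_nom) = (1 + g_real)(1 + π) = 1.0470 × 1.0790 = 1.12971.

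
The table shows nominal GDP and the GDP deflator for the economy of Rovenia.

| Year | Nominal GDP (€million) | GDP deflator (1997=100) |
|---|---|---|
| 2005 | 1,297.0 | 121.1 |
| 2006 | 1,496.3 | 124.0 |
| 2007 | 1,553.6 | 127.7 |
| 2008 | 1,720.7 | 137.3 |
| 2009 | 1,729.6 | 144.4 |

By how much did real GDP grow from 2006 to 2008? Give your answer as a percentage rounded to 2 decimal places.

3.86%

Real GDP 2006 = 1496.3/1.240 = 1206.69.
Real GDP 2008 = 1720.7/1.373 = 1253.24.
Change = 1253.24/1206.69 − 1 = 0.0386.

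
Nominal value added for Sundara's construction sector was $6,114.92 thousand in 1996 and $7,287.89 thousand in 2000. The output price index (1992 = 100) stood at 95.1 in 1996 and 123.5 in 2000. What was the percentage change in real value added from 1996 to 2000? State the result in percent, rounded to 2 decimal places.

-8.22%

Deflate each year: 1996 → 6114.92/0.951 = 6429.99; 2000 → 7287.89/1.235 = 5901.13.
So real value added changed by 5901.13/6429.99 − 1 = -0.0822, i.e. -8.22%.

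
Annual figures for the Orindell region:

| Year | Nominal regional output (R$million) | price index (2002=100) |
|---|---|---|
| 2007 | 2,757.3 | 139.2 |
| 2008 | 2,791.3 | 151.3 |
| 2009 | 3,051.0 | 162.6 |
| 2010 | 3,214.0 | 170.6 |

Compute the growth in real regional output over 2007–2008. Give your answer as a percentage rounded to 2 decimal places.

-6.86%

Real regional output 2007 = 2757.3/1.392 = 1980.82.
Real regional output 2008 = 2791.3/1.513 = 1844.88.
Change = 1844.88/1980.82 − 1 = -0.0686.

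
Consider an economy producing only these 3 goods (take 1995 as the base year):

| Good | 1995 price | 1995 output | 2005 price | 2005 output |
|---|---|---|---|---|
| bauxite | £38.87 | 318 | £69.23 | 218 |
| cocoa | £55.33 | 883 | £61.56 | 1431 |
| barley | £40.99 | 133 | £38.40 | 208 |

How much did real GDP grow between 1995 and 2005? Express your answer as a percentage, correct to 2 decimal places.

Real GDP 1995 = Nominal GDP 1995 = 38.87·318 + 55.33·883 + 40.99·133 = 66668.72.
Real GDP 2005 (at 1995 prices) = 38.87·218 + 55.33·1431 + 40.99·208 = 96176.81.
Real growth = 96176.81/66668.72 − 1 = 0.4426.

44.26%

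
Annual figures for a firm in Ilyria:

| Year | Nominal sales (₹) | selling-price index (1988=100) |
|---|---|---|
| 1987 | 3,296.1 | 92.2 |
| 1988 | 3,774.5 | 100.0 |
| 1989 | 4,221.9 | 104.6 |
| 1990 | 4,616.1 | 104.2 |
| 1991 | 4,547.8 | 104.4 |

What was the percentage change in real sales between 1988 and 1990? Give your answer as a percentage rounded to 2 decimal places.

17.37%

Real sales 1988 = 3774.5/1.000 = 3774.50.
Real sales 1990 = 4616.1/1.042 = 4430.04.
Change = 4430.04/3774.50 − 1 = 0.1737.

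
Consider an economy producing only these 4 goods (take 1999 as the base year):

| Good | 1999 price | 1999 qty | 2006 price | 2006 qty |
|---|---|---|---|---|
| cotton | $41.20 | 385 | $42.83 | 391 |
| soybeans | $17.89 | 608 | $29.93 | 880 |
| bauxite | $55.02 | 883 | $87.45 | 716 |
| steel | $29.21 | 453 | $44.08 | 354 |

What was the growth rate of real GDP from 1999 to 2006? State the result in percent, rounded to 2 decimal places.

-7.87%

Real GDP 1999 = Nominal GDP 1999 = 41.20·385 + 17.89·608 + 55.02·883 + 29.21·453 = 88553.91.
Real GDP 2006 (at 1999 prices) = 41.20·391 + 17.89·880 + 55.02·716 + 29.21·354 = 81587.06.
Real growth = 81587.06/88553.91 − 1 = -0.0787.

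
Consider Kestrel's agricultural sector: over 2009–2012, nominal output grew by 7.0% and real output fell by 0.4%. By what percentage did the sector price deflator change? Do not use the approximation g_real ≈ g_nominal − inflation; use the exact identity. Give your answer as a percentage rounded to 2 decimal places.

7.43%

(1 + g_nom) = (1 + g_real)(1 + π), so π = 1.0700 / 0.9960 − 1 = 0.07430.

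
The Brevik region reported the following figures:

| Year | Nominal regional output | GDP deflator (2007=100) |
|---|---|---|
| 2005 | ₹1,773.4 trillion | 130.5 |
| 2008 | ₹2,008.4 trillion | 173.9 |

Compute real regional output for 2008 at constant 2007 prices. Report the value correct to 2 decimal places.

₹1,154.92 trillion

Real regional output = Nominal / (GDP deflator/100) = 2008.4 / 1.739 = 1154.92.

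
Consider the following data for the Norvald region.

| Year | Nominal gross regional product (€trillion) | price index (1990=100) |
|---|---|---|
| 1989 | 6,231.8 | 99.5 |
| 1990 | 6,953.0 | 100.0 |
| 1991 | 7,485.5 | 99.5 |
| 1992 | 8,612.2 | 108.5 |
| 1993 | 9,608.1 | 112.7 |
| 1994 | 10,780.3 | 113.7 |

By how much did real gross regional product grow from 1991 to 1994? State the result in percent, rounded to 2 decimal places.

26.03%

Real gross regional product 1991 = 7485.5/0.995 = 7523.12.
Real gross regional product 1994 = 10780.3/1.137 = 9481.35.
Change = 9481.35/7523.12 − 1 = 0.2603.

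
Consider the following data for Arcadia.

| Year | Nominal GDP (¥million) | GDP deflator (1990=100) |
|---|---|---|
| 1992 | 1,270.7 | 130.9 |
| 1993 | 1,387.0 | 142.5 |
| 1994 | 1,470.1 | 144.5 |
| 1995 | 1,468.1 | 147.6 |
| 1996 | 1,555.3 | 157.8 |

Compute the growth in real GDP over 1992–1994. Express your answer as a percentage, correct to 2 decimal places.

Real GDP 1992 = 1270.7/1.309 = 970.74.
Real GDP 1994 = 1470.1/1.445 = 1017.37.
Change = 1017.37/970.74 − 1 = 0.0480.

4.80%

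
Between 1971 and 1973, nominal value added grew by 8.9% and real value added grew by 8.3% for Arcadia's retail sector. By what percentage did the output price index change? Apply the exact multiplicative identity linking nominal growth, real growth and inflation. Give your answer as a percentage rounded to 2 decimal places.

0.55%

(1 + g_nom) = (1 + g_real)(1 + π), so π = 1.0890 / 1.0830 − 1 = 0.00554.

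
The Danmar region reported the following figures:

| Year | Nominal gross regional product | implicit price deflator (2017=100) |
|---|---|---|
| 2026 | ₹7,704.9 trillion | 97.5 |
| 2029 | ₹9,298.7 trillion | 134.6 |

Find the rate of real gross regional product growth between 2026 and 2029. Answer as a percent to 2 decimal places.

Real gross regional product 2026 = 7704.9 / 0.975 = 7902.46.
Real gross regional product 2029 = 9298.7 / 1.346 = 6908.40.
Real growth = 6908.40 / 7902.46 − 1 = -0.1258.

-12.58%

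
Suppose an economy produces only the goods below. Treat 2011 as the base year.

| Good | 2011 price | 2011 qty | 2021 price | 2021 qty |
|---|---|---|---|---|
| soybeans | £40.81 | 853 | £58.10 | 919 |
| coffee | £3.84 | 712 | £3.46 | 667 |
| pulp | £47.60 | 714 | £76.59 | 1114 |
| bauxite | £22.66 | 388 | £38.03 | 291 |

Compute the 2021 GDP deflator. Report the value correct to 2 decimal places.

152.57

Nominal GDP 2021 = 58.10·919 + 3.46·667 + 76.59·1114 + 38.03·291 = 152089.71.
Real GDP 2021 (at 2011 prices) = 40.81·919 + 3.84·667 + 47.60·1114 + 22.66·291 = 99686.13.
Deflator = Nominal/Real × 100 = 152089.71/99686.13 × 100 = 152.569.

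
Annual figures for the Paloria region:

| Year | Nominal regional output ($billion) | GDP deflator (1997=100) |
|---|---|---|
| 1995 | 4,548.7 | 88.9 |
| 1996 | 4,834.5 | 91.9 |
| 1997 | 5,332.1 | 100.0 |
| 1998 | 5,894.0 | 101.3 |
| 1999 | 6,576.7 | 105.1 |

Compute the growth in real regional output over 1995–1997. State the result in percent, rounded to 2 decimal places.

4.21%

Real regional output 1995 = 4548.7/0.889 = 5116.65.
Real regional output 1997 = 5332.1/1.000 = 5332.10.
Change = 5332.10/5116.65 − 1 = 0.0421.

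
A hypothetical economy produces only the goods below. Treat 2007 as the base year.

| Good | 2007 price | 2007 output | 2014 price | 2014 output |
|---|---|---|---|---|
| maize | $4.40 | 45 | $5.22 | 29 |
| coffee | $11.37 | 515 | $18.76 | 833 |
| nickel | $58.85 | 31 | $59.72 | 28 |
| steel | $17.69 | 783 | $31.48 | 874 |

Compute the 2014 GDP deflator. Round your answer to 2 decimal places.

168.36

Nominal GDP 2014 = 5.22·29 + 18.76·833 + 59.72·28 + 31.48·874 = 44964.14.
Real GDP 2014 (at 2007 prices) = 4.40·29 + 11.37·833 + 58.85·28 + 17.69·874 = 26707.67.
Deflator = Nominal/Real × 100 = 44964.14/26707.67 × 100 = 168.357.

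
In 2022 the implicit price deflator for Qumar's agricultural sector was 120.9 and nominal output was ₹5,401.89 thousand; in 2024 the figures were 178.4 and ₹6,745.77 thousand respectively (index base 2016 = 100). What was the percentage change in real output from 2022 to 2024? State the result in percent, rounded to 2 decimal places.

Real output 2022 = 5401.89 / 1.209 = 4468.06.
Real output 2024 = 6745.77 / 1.784 = 3781.26.
Real growth = 3781.26 / 4468.06 − 1 = -0.1537.

-15.37%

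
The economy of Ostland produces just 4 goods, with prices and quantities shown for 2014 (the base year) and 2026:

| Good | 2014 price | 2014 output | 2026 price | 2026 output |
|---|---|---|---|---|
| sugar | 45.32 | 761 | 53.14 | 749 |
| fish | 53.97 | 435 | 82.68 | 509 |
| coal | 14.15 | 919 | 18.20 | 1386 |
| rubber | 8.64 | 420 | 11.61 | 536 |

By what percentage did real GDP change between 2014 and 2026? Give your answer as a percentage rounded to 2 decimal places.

14.83%

Real GDP 2014 = Nominal GDP 2014 = 45.32·761 + 53.97·435 + 14.15·919 + 8.64·420 = 74598.12.
Real GDP 2026 (at 2014 prices) = 45.32·749 + 53.97·509 + 14.15·1386 + 8.64·536 = 85658.35.
Real growth = 85658.35/74598.12 − 1 = 0.1483.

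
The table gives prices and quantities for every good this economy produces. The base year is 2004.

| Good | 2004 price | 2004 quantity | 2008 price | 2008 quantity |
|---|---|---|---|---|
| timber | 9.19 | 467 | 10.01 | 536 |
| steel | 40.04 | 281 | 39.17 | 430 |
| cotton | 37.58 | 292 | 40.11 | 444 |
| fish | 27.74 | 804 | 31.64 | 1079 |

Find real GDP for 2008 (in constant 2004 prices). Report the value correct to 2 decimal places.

68760.02

Real GDP 2008 = Σ (p_2004 × q_2008) = 9.19·536 + 40.04·430 + 37.58·444 + 27.74·1079 = 68760.02.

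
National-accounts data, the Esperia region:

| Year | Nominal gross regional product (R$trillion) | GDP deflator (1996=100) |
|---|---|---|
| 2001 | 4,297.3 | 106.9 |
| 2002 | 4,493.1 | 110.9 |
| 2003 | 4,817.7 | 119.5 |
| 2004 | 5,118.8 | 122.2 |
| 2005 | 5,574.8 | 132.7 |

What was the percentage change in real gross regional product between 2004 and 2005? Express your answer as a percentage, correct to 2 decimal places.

Real gross regional product 2004 = 5118.8/1.222 = 4188.87.
Real gross regional product 2005 = 5574.8/1.327 = 4201.06.
Change = 4201.06/4188.87 − 1 = 0.0029.

0.29%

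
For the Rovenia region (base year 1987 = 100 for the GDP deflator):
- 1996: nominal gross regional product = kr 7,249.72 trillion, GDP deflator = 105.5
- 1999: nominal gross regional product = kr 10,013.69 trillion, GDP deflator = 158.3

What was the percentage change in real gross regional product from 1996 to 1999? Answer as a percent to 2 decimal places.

-7.95%

Deflate each year: 1996 → 7249.72/1.055 = 6871.77; 1999 → 10013.69/1.583 = 6325.77.
So real gross regional product changed by 6325.77/6871.77 − 1 = -0.0795, i.e. -7.95%.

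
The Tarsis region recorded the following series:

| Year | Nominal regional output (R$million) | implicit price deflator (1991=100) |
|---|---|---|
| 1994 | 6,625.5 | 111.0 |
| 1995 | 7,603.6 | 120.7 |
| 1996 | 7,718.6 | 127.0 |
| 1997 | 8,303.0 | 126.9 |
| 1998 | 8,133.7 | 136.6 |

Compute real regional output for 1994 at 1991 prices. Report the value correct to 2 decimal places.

Real regional output 1994 = 6625.5 / 1.110 = 5968.92.

R$5,968.92 million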